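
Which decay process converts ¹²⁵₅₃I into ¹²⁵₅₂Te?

ΔA = 125 − 125 = 0; ΔZ = 52 − 53 = -1.
A is unchanged and Z drops by 1 — a proton has become a neutron (β⁺ emission or electron capture).

beta-plus decay or electron capture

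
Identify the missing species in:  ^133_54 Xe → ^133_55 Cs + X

beta-minus particle

Conserve mass number: 133 = 133 + A, so A = 0.
Conserve atomic number: 54 = 55 + Z, so Z = -1.
A = 0 and Z = -1 is ^0_-1 e — a beta-minus particle.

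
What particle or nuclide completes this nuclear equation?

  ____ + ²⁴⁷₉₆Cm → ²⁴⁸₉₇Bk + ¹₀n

Conserve mass number: A + 247 = 248 + 1, so A = 2.
Conserve atomic number: Z + 96 = 97 + 0, so Z = 1.
A = 2 and Z = 1 is ²₁H — a deuteron.

deuteron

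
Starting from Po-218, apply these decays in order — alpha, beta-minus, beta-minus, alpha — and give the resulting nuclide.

Pb-210

Start: (A, Z) = (218, 84).
After α: (214, 82).
After β⁻: (214, 83).
After β⁻: (214, 84).
After α: (210, 82).
Z = 82 is lead.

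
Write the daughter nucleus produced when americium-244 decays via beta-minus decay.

Cm-244

Beta-minus decay: mass number changes by +0, atomic number by +1.
A: 244 = 244; Z: 95 + 1 = 96.
Z = 96 is curium, so the daughter is curium-244.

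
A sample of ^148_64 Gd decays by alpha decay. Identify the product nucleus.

Alpha decay: mass number changes by -4, atomic number by -2.
A: 148 − 4 = 144; Z: 64 − 2 = 62.
Z = 62 is samarium, so the daughter is ^144_62 Sm.

Sm-144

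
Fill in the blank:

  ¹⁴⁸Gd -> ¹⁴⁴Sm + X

alpha particle

Conserve mass number: 148 = 144 + A, so A = 4.
Conserve atomic number: 64 = 62 + Z, so Z = 2.
A = 4 and Z = 2 is ⁴He — an alpha particle.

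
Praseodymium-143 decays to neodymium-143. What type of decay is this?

ΔA = 143 − 143 = 0; ΔZ = 60 − 59 = +1.
A is unchanged and Z rises by 1 — a neutron has become a proton (β⁻ decay).

beta-minus decay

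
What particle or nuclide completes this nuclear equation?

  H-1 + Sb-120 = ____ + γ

Conserve mass number: 1 + 120 = A + 0, so A = 121.
Conserve atomic number: 1 + 51 = Z + 0, so Z = 52.
Z = 52 is tellurium, so the species is Te-121.

Te-121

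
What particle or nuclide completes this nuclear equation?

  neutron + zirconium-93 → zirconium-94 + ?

gamma ray

Conserve mass number: 1 + 93 = 94 + A, so A = 0.
Conserve atomic number: 0 + 40 = 40 + Z, so Z = 0.
A = 0 and Z = 0 is γ — a gamma ray.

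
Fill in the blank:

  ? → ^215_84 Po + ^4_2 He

Rn-219

Conserve mass number: A = 215 + 4, so A = 219.
Conserve atomic number: Z = 84 + 2, so Z = 86.
Z = 86 is radon, so the species is ^219_86 Rn.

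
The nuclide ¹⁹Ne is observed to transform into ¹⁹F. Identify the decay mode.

beta-plus decay or electron capture

ΔA = 19 − 19 = 0; ΔZ = 9 − 10 = -1.
A is unchanged and Z drops by 1 — a proton has become a neutron (β⁺ emission or electron capture).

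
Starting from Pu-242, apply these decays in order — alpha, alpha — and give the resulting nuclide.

Start: (A, Z) = (242, 94).
After α: (238, 92).
After α: (234, 90).
Z = 90 is thorium.

Th-234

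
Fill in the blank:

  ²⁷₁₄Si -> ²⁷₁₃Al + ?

Conserve mass number: 27 = 27 + A, so A = 0.
Conserve atomic number: 14 = 13 + Z, so Z = 1.
A = 0 and Z = 1 is ⁰₁e — a positron.

positron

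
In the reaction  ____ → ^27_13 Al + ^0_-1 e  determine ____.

Conserve mass number: A = 27 + 0, so A = 27.
Conserve atomic number: Z = 13 − 1, so Z = 12.
Z = 12 is magnesium, so the species is ^27_12 Mg.

Mg-27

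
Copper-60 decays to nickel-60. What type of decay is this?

ΔA = 60 − 60 = 0; ΔZ = 28 − 29 = -1.
A is unchanged and Z drops by 1 — a proton has become a neutron (β⁺ emission or electron capture).

beta-plus decay or electron capture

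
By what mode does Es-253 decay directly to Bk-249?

alpha decay

ΔA = 249 − 253 = -4; ΔZ = 97 − 99 = -2.
A drops by 4 and Z drops by 2 — the signature of alpha emission.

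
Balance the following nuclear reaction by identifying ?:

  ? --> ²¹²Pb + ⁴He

Po-216

Conserve mass number: A = 212 + 4, so A = 216.
Conserve atomic number: Z = 82 + 2, so Z = 84.
Z = 84 is polonium, so the species is ²¹⁶Po.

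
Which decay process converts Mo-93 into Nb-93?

beta-plus decay or electron capture

ΔA = 93 − 93 = 0; ΔZ = 41 − 42 = -1.
A is unchanged and Z drops by 1 — a proton has become a neutron (β⁺ emission or electron capture).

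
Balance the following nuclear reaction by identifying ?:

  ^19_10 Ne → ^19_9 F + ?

Conserve mass number: 19 = 19 + A, so A = 0.
Conserve atomic number: 10 = 9 + Z, so Z = 1.
A = 0 and Z = 1 is ^0_1 e — a positron.

positron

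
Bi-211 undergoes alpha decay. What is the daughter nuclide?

Alpha decay: mass number changes by -4, atomic number by -2.
A: 211 − 4 = 207; Z: 83 − 2 = 81.
Z = 81 is thallium, so the daughter is Tl-207.

Tl-207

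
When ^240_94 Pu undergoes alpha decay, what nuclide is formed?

Alpha decay: mass number changes by -4, atomic number by -2.
A: 240 − 4 = 236; Z: 94 − 2 = 92.
Z = 92 is uranium, so the daughter is ^236_92 U.

U-236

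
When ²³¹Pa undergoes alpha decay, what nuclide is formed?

Ac-227

Alpha decay: mass number changes by -4, atomic number by -2.
A: 231 − 4 = 227; Z: 91 − 2 = 89.
Z = 89 is actinium, so the daughter is ²²⁷Ac.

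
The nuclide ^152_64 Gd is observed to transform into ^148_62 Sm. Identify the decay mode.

alpha decay

ΔA = 148 − 152 = -4; ΔZ = 62 − 64 = -2.
A drops by 4 and Z drops by 2 — the signature of alpha emission.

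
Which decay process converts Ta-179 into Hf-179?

ΔA = 179 − 179 = 0; ΔZ = 72 − 73 = -1.
A is unchanged and Z drops by 1 — a proton has become a neutron (β⁺ emission or electron capture).

beta-plus decay or electron capture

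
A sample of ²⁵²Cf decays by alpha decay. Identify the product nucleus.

Alpha decay: mass number changes by -4, atomic number by -2.
A: 252 − 4 = 248; Z: 98 − 2 = 96.
Z = 96 is curium, so the daughter is ²⁴⁸Cm.

Cm-248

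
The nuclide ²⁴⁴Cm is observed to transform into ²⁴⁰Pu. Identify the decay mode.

ΔA = 240 − 244 = -4; ΔZ = 94 − 96 = -2.
A drops by 4 and Z drops by 2 — the signature of alpha emission.

alpha decay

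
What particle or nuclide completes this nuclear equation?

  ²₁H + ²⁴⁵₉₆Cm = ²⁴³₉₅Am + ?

alpha particle

Conserve mass number: 2 + 245 = 243 + A, so A = 4.
Conserve atomic number: 1 + 96 = 95 + Z, so Z = 2.
A = 4 and Z = 2 is ⁴₂He — an alpha particle.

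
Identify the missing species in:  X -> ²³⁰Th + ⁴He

Conserve mass number: A = 230 + 4, so A = 234.
Conserve atomic number: Z = 90 + 2, so Z = 92.
Z = 92 is uranium, so the species is ²³⁴U.

U-234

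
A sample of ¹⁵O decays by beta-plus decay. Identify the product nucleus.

N-15

Beta-plus decay: mass number changes by +0, atomic number by -1.
A: 15 = 15; Z: 8 − 1 = 7.
Z = 7 is nitrogen, so the daughter is ¹⁵N.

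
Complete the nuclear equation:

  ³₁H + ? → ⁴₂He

Conserve mass number: 3 + A = 4, so A = 1.
Conserve atomic number: 1 + Z = 2, so Z = 1.
A = 1 and Z = 1 is ¹₁H — a proton.

proton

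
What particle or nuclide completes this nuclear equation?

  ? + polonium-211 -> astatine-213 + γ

deuteron

Conserve mass number: A + 211 = 213 + 0, so A = 2.
Conserve atomic number: Z + 84 = 85 + 0, so Z = 1.
A = 2 and Z = 1 is hydrogen-2 — a deuteron.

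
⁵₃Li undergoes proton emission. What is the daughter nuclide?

Proton emission: mass number changes by -1, atomic number by -1.
A: 5 − 1 = 4; Z: 3 − 1 = 2.
Z = 2 is helium, so the daughter is ⁴₂He.

He-4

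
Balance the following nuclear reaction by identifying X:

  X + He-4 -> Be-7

He-3

Conserve mass number: A + 4 = 7, so A = 3.
Conserve atomic number: Z + 2 = 4, so Z = 2.
Z = 2 is helium, so the species is He-3.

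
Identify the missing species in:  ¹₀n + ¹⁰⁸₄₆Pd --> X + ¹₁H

Conserve mass number: 1 + 108 = A + 1, so A = 108.
Conserve atomic number: 0 + 46 = Z + 1, so Z = 45.
Z = 45 is rhodium, so the species is ¹⁰⁸₄₅Rh.

Rh-108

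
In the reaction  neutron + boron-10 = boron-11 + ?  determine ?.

Conserve mass number: 1 + 10 = 11 + A, so A = 0.
Conserve atomic number: 0 + 5 = 5 + Z, so Z = 0.
A = 0 and Z = 0 is γ — a gamma ray.

gamma ray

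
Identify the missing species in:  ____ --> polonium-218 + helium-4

Rn-222

Conserve mass number: A = 218 + 4, so A = 222.
Conserve atomic number: Z = 84 + 2, so Z = 86.
Z = 86 is radon, so the species is radon-222.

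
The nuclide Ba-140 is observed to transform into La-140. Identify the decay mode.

beta-minus decay

ΔA = 140 − 140 = 0; ΔZ = 57 − 56 = +1.
A is unchanged and Z rises by 1 — a neutron has become a proton (β⁻ decay).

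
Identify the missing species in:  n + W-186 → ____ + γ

Conserve mass number: 1 + 186 = A + 0, so A = 187.
Conserve atomic number: 0 + 74 = Z + 0, so Z = 74.
Z = 74 is tungsten, so the species is W-187.

W-187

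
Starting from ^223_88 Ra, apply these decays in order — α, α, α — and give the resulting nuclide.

Start: (A, Z) = (223, 88).
After α: (219, 86).
After α: (215, 84).
After α: (211, 82).
Z = 82 is lead.

Pb-211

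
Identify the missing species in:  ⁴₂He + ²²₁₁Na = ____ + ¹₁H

Conserve mass number: 4 + 22 = A + 1, so A = 25.
Conserve atomic number: 2 + 11 = Z + 1, so Z = 12.
Z = 12 is magnesium, so the species is ²⁵₁₂Mg.

Mg-25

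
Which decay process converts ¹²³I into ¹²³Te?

beta-plus decay or electron capture

ΔA = 123 − 123 = 0; ΔZ = 52 − 53 = -1.
A is unchanged and Z drops by 1 — a proton has become a neutron (β⁺ emission or electron capture).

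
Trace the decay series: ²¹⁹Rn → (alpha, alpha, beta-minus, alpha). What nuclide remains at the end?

Start: (A, Z) = (219, 86).
After α: (215, 84).
After α: (211, 82).
After β⁻: (211, 83).
After α: (207, 81).
Z = 81 is thallium.

Tl-207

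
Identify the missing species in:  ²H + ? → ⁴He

Conserve mass number: 2 + A = 4, so A = 2.
Conserve atomic number: 1 + Z = 2, so Z = 1.
A = 2 and Z = 1 is ²H — a deuteron.

deuteron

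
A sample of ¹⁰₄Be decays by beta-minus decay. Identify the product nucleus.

B-10

Beta-minus decay: mass number changes by +0, atomic number by +1.
A: 10 = 10; Z: 4 + 1 = 5.
Z = 5 is boron, so the daughter is ¹⁰₅B.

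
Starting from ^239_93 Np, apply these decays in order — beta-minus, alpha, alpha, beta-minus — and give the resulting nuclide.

Pa-231

Start: (A, Z) = (239, 93).
After β⁻: (239, 94).
After α: (235, 92).
After α: (231, 90).
After β⁻: (231, 91).
Z = 91 is protactinium.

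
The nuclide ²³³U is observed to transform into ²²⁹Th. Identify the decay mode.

alpha decay

ΔA = 229 − 233 = -4; ΔZ = 90 − 92 = -2.
A drops by 4 and Z drops by 2 — the signature of alpha emission.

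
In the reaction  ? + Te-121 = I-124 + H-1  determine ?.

alpha particle

Conserve mass number: A + 121 = 124 + 1, so A = 4.
Conserve atomic number: Z + 52 = 53 + 1, so Z = 2.
A = 4 and Z = 2 is He-4 — an alpha particle.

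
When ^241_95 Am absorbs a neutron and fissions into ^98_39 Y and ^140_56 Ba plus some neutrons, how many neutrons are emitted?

4

Conserve mass number: 242 = 98 + 140 + k, so k = 242 − 238 = 4.
Check atomic number: 95 = 39 + 56 + 0 = 95. ✓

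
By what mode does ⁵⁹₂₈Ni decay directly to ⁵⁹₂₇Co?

ΔA = 59 − 59 = 0; ΔZ = 27 − 28 = -1.
A is unchanged and Z drops by 1 — a proton has become a neutron (β⁺ emission or electron capture).

beta-plus decay or electron capture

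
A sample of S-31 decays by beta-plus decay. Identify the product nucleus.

P-31

Beta-plus decay: mass number changes by +0, atomic number by -1.
A: 31 = 31; Z: 16 − 1 = 15.
Z = 15 is phosphorus, so the daughter is P-31.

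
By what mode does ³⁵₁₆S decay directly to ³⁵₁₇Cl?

beta-minus decay

ΔA = 35 − 35 = 0; ΔZ = 17 − 16 = +1.
A is unchanged and Z rises by 1 — a neutron has become a proton (β⁻ decay).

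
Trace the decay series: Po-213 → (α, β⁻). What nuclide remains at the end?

Bi-209

Start: (A, Z) = (213, 84).
After α: (209, 82).
After β⁻: (209, 83).
Z = 83 is bismuth.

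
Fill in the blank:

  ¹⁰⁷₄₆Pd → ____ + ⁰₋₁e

Conserve mass number: 107 = A + 0, so A = 107.
Conserve atomic number: 46 = Z − 1, so Z = 47.
Z = 47 is silver, so the species is ¹⁰⁷₄₇Ag.

Ag-107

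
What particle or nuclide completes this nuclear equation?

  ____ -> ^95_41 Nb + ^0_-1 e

Zr-95

Conserve mass number: A = 95 + 0, so A = 95.
Conserve atomic number: Z = 41 − 1, so Z = 40.
Z = 40 is zirconium, so the species is ^95_40 Zr.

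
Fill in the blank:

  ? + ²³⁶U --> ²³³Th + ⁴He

neutron

Conserve mass number: A + 236 = 233 + 4, so A = 1.
Conserve atomic number: Z + 92 = 90 + 2, so Z = 0.
A = 1 and Z = 0 is ¹n — a neutron.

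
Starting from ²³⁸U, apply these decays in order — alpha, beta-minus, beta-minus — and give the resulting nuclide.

Start: (A, Z) = (238, 92).
After α: (234, 90).
After β⁻: (234, 91).
After β⁻: (234, 92).
Z = 92 is uranium.

U-234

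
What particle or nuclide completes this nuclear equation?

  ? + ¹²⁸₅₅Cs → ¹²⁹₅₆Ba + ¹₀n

deuteron

Conserve mass number: A + 128 = 129 + 1, so A = 2.
Conserve atomic number: Z + 55 = 56 + 0, so Z = 1.
A = 2 and Z = 1 is ²₁H — a deuteron.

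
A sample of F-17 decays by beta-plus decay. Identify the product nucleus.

Beta-plus decay: mass number changes by +0, atomic number by -1.
A: 17 = 17; Z: 9 − 1 = 8.
Z = 8 is oxygen, so the daughter is O-17.

O-17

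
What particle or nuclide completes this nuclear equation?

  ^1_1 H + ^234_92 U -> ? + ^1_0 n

Conserve mass number: 1 + 234 = A + 1, so A = 234.
Conserve atomic number: 1 + 92 = Z + 0, so Z = 93.
Z = 93 is neptunium, so the species is ^234_93 Np.

Np-234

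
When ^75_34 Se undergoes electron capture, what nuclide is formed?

As-75

Electron capture: mass number changes by +0, atomic number by -1.
A: 75 = 75; Z: 34 − 1 = 33.
Z = 33 is arsenic, so the daughter is ^75_33 As.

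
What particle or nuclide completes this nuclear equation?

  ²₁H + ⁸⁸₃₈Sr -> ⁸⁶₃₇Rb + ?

Conserve mass number: 2 + 88 = 86 + A, so A = 4.
Conserve atomic number: 1 + 38 = 37 + Z, so Z = 2.
A = 4 and Z = 2 is ⁴₂He — an alpha particle.

alpha particle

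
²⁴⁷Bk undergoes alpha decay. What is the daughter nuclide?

Am-243

Alpha decay: mass number changes by -4, atomic number by -2.
A: 247 − 4 = 243; Z: 97 − 2 = 95.
Z = 95 is americium, so the daughter is ²⁴³Am.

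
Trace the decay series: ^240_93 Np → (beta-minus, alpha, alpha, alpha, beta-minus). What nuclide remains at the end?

Ac-228

Start: (A, Z) = (240, 93).
After β⁻: (240, 94).
After α: (236, 92).
After α: (232, 90).
After α: (228, 88).
After β⁻: (228, 89).
Z = 89 is actinium.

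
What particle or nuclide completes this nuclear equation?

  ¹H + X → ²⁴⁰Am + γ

Conserve mass number: 1 + A = 240 + 0, so A = 239.
Conserve atomic number: 1 + Z = 95 + 0, so Z = 94.
Z = 94 is plutonium, so the species is ²³⁹Pu.

Pu-239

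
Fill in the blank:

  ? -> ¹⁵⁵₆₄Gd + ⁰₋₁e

Eu-155

Conserve mass number: A = 155 + 0, so A = 155.
Conserve atomic number: Z = 64 − 1, so Z = 63.
Z = 63 is europium, so the species is ¹⁵⁵₆₃Eu.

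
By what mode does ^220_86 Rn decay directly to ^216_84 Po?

ΔA = 216 − 220 = -4; ΔZ = 84 − 86 = -2.
A drops by 4 and Z drops by 2 — the signature of alpha emission.

alpha decay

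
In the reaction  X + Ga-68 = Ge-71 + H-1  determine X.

alpha particle

Conserve mass number: A + 68 = 71 + 1, so A = 4.
Conserve atomic number: Z + 31 = 32 + 1, so Z = 2.
A = 4 and Z = 2 is He-4 — an alpha particle.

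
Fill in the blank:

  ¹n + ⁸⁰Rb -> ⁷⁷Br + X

Conserve mass number: 1 + 80 = 77 + A, so A = 4.
Conserve atomic number: 0 + 37 = 35 + Z, so Z = 2.
A = 4 and Z = 2 is ⁴He — an alpha particle.

alpha particle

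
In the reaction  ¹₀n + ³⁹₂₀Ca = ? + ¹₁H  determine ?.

Conserve mass number: 1 + 39 = A + 1, so A = 39.
Conserve atomic number: 0 + 20 = Z + 1, so Z = 19.
Z = 19 is potassium, so the species is ³⁹₁₉K.

K-39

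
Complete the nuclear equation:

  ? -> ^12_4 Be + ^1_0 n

Be-13

Conserve mass number: A = 12 + 1, so A = 13.
Conserve atomic number: Z = 4 + 0, so Z = 4.
Z = 4 is beryllium, so the species is ^13_4 Be.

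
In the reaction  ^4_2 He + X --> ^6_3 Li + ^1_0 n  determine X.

triton

Conserve mass number: 4 + A = 6 + 1, so A = 3.
Conserve atomic number: 2 + Z = 3 + 0, so Z = 1.
A = 3 and Z = 1 is ^3_1 H — a triton.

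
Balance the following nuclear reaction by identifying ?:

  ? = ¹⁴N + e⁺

Conserve mass number: A = 14 + 0, so A = 14.
Conserve atomic number: Z = 7 + 1, so Z = 8.
Z = 8 is oxygen, so the species is ¹⁴O.

O-14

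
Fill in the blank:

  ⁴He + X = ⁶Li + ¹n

Conserve mass number: 4 + A = 6 + 1, so A = 3.
Conserve atomic number: 2 + Z = 3 + 0, so Z = 1.
A = 3 and Z = 1 is ³H — a triton.

triton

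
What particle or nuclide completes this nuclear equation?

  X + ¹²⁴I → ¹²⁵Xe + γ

proton

Conserve mass number: A + 124 = 125 + 0, so A = 1.
Conserve atomic number: Z + 53 = 54 + 0, so Z = 1.
A = 1 and Z = 1 is ¹H — a proton.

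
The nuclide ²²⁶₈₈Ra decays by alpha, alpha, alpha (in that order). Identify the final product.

Pb-214

Start: (A, Z) = (226, 88).
After α: (222, 86).
After α: (218, 84).
After α: (214, 82).
Z = 82 is lead.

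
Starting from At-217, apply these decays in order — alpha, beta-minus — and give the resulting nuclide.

Start: (A, Z) = (217, 85).
After α: (213, 83).
After β⁻: (213, 84).
Z = 84 is polonium.

Po-213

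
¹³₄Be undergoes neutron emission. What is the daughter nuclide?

Be-12

Neutron emission: mass number changes by -1, atomic number by +0.
A: 13 − 1 = 12; Z: 4 = 4.
Z = 4 is beryllium, so the daughter is ¹²₄Be.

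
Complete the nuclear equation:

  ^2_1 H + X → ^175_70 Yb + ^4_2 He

Lu-177

Conserve mass number: 2 + A = 175 + 4, so A = 177.
Conserve atomic number: 1 + Z = 70 + 2, so Z = 71.
Z = 71 is lutetium, so the species is ^177_71 Lu.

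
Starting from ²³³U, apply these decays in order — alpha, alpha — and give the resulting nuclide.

Start: (A, Z) = (233, 92).
After α: (229, 90).
After α: (225, 88).
Z = 88 is radium.

Ra-225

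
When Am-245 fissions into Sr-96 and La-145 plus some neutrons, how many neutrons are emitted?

Conserve mass number: 245 = 96 + 145 + k, so k = 245 − 241 = 4.
Check atomic number: 95 = 38 + 57 + 0 = 95. ✓

4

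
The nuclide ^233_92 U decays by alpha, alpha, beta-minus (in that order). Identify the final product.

Ac-225

Start: (A, Z) = (233, 92).
After α: (229, 90).
After α: (225, 88).
After β⁻: (225, 89).
Z = 89 is actinium.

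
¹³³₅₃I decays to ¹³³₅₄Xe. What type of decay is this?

ΔA = 133 − 133 = 0; ΔZ = 54 − 53 = +1.
A is unchanged and Z rises by 1 — a neutron has become a proton (β⁻ decay).

beta-minus decay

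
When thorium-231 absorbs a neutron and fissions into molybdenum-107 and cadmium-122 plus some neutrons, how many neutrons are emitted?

Conserve mass number: 232 = 107 + 122 + k, so k = 232 − 229 = 3.
Check atomic number: 90 = 42 + 48 + 0 = 90. ✓

3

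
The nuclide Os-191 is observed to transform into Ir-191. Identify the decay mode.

beta-minus decay

ΔA = 191 − 191 = 0; ΔZ = 77 − 76 = +1.
A is unchanged and Z rises by 1 — a neutron has become a proton (β⁻ decay).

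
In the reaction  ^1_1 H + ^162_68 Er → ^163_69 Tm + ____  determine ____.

gamma ray

Conserve mass number: 1 + 162 = 163 + A, so A = 0.
Conserve atomic number: 1 + 68 = 69 + Z, so Z = 0.
A = 0 and Z = 0 is ^0_0 γ — a gamma ray.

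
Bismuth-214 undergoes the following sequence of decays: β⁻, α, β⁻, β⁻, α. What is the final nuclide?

Pb-206

Start: (A, Z) = (214, 83).
After β⁻: (214, 84).
After α: (210, 82).
After β⁻: (210, 83).
After β⁻: (210, 84).
After α: (206, 82).
Z = 82 is lead.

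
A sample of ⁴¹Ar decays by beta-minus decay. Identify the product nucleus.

K-41

Beta-minus decay: mass number changes by +0, atomic number by +1.
A: 41 = 41; Z: 18 + 1 = 19.
Z = 19 is potassium, so the daughter is ⁴¹K.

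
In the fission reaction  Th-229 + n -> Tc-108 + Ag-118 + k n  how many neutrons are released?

4

Conserve mass number: 230 = 108 + 118 + k, so k = 230 − 226 = 4.
Check atomic number: 90 = 43 + 47 + 0 = 90. ✓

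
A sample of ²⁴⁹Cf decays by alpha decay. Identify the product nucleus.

Alpha decay: mass number changes by -4, atomic number by -2.
A: 249 − 4 = 245; Z: 98 − 2 = 96.
Z = 96 is curium, so the daughter is ²⁴⁵Cm.

Cm-245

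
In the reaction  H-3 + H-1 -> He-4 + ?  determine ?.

Conserve mass number: 3 + 1 = 4 + A, so A = 0.
Conserve atomic number: 1 + 1 = 2 + Z, so Z = 0.
A = 0 and Z = 0 is γ — a gamma ray.

gamma ray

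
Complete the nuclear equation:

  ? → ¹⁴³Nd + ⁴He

Sm-147

Conserve mass number: A = 143 + 4, so A = 147.
Conserve atomic number: Z = 60 + 2, so Z = 62.
Z = 62 is samarium, so the species is ¹⁴⁷Sm.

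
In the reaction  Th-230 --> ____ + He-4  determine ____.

Ra-226

Conserve mass number: 230 = A + 4, so A = 226.
Conserve atomic number: 90 = Z + 2, so Z = 88.
Z = 88 is radium, so the species is Ra-226.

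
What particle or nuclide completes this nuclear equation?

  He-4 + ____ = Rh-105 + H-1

Ru-102

Conserve mass number: 4 + A = 105 + 1, so A = 102.
Conserve atomic number: 2 + Z = 45 + 1, so Z = 44.
Z = 44 is ruthenium, so the species is Ru-102.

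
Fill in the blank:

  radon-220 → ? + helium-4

Po-216

Conserve mass number: 220 = A + 4, so A = 216.
Conserve atomic number: 86 = Z + 2, so Z = 84.
Z = 84 is polonium, so the species is polonium-216.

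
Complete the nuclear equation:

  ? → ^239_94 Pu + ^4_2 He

Cm-243

Conserve mass number: A = 239 + 4, so A = 243.
Conserve atomic number: Z = 94 + 2, so Z = 96.
Z = 96 is curium, so the species is ^243_96 Cm.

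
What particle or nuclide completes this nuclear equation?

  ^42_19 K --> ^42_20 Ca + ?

beta-minus particle

Conserve mass number: 42 = 42 + A, so A = 0.
Conserve atomic number: 19 = 20 + Z, so Z = -1.
A = 0 and Z = -1 is ^0_-1 e — a beta-minus particle.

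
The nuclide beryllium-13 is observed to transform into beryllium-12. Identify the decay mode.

ΔA = 12 − 13 = -1; ΔZ = 4 − 4 = +0.
A drops by 1 with Z unchanged — a neutron was emitted.

neutron emission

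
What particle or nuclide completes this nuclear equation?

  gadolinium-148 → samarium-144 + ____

Conserve mass number: 148 = 144 + A, so A = 4.
Conserve atomic number: 64 = 62 + Z, so Z = 2.
A = 4 and Z = 2 is helium-4 — an alpha particle.

alpha particle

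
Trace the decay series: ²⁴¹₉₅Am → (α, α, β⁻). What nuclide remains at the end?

Start: (A, Z) = (241, 95).
After α: (237, 93).
After α: (233, 91).
After β⁻: (233, 92).
Z = 92 is uranium.

U-233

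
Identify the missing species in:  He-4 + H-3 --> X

Li-7

Conserve mass number: 4 + 3 = A, so A = 7.
Conserve atomic number: 2 + 1 = Z, so Z = 3.
Z = 3 is lithium, so the species is Li-7.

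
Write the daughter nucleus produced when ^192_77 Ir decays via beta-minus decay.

Pt-192

Beta-minus decay: mass number changes by +0, atomic number by +1.
A: 192 = 192; Z: 77 + 1 = 78.
Z = 78 is platinum, so the daughter is ^192_78 Pt.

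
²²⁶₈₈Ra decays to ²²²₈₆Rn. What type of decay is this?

ΔA = 222 − 226 = -4; ΔZ = 86 − 88 = -2.
A drops by 4 and Z drops by 2 — the signature of alpha emission.

alpha decay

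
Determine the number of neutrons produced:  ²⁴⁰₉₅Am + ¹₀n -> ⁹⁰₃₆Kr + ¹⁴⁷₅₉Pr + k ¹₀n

Conserve mass number: 241 = 90 + 147 + k, so k = 241 − 237 = 4.
Check atomic number: 95 = 36 + 59 + 0 = 95. ✓

4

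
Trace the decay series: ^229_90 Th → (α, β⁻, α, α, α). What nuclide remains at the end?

Bi-213

Start: (A, Z) = (229, 90).
After α: (225, 88).
After β⁻: (225, 89).
After α: (221, 87).
After α: (217, 85).
After α: (213, 83).
Z = 83 is bismuth.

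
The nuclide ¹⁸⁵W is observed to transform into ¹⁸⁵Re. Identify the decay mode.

beta-minus decay

ΔA = 185 − 185 = 0; ΔZ = 75 − 74 = +1.
A is unchanged and Z rises by 1 — a neutron has become a proton (β⁻ decay).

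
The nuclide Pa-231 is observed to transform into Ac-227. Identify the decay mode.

alpha decay

ΔA = 227 − 231 = -4; ΔZ = 89 − 91 = -2.
A drops by 4 and Z drops by 2 — the signature of alpha emission.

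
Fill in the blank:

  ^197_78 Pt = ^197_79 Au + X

Conserve mass number: 197 = 197 + A, so A = 0.
Conserve atomic number: 78 = 79 + Z, so Z = -1.
A = 0 and Z = -1 is ^0_-1 e — a beta-minus particle.

beta-minus particle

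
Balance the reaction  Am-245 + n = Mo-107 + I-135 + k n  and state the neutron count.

4

Conserve mass number: 246 = 107 + 135 + k, so k = 246 − 242 = 4.
Check atomic number: 95 = 42 + 53 + 0 = 95. ✓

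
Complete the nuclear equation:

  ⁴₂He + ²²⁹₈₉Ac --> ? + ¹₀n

Pa-232

Conserve mass number: 4 + 229 = A + 1, so A = 232.
Conserve atomic number: 2 + 89 = Z + 0, so Z = 91.
Z = 91 is protactinium, so the species is ²³²₉₁Pa.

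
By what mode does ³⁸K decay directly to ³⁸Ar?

beta-plus decay or electron capture

ΔA = 38 − 38 = 0; ΔZ = 18 − 19 = -1.
A is unchanged and Z drops by 1 — a proton has become a neutron (β⁺ emission or electron capture).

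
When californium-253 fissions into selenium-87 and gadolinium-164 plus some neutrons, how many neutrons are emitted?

Conserve mass number: 253 = 87 + 164 + k, so k = 253 − 251 = 2.
Check atomic number: 98 = 34 + 64 + 0 = 98. ✓

2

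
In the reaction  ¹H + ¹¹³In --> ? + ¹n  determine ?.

Sn-113

Conserve mass number: 1 + 113 = A + 1, so A = 113.
Conserve atomic number: 1 + 49 = Z + 0, so Z = 50.
Z = 50 is tin, so the species is ¹¹³Sn.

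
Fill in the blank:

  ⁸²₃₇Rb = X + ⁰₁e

Conserve mass number: 82 = A + 0, so A = 82.
Conserve atomic number: 37 = Z + 1, so Z = 36.
Z = 36 is krypton, so the species is ⁸²₃₆Kr.

Kr-82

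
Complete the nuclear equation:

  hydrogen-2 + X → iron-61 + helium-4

Co-63

Conserve mass number: 2 + A = 61 + 4, so A = 63.
Conserve atomic number: 1 + Z = 26 + 2, so Z = 27.
Z = 27 is cobalt, so the species is cobalt-63.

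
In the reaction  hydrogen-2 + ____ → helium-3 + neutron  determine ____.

Conserve mass number: 2 + A = 3 + 1, so A = 2.
Conserve atomic number: 1 + Z = 2 + 0, so Z = 1.
A = 2 and Z = 1 is hydrogen-2 — a deuteron.

deuteron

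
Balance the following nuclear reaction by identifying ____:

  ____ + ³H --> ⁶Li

He-3

Conserve mass number: A + 3 = 6, so A = 3.
Conserve atomic number: Z + 1 = 3, so Z = 2.
Z = 2 is helium, so the species is ³He.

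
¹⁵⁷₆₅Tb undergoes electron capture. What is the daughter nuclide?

Electron capture: mass number changes by +0, atomic number by -1.
A: 157 = 157; Z: 65 − 1 = 64.
Z = 64 is gadolinium, so the daughter is ¹⁵⁷₆₄Gd.

Gd-157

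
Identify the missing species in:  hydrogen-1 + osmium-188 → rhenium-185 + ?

Conserve mass number: 1 + 188 = 185 + A, so A = 4.
Conserve atomic number: 1 + 76 = 75 + Z, so Z = 2.
A = 4 and Z = 2 is helium-4 — an alpha particle.

alpha particle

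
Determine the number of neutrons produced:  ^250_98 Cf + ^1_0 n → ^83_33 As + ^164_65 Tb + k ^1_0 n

4

Conserve mass number: 251 = 83 + 164 + k, so k = 251 − 247 = 4.
Check atomic number: 98 = 33 + 65 + 0 = 98. ✓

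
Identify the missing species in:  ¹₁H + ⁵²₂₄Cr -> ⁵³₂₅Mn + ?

gamma ray

Conserve mass number: 1 + 52 = 53 + A, so A = 0.
Conserve atomic number: 1 + 24 = 25 + Z, so Z = 0.
A = 0 and Z = 0 is ⁰₀γ — a gamma ray.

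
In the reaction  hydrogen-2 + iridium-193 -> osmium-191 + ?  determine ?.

Conserve mass number: 2 + 193 = 191 + A, so A = 4.
Conserve atomic number: 1 + 77 = 76 + Z, so Z = 2.
A = 4 and Z = 2 is helium-4 — an alpha particle.

alpha particle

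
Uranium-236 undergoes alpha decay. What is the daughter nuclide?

Alpha decay: mass number changes by -4, atomic number by -2.
A: 236 − 4 = 232; Z: 92 − 2 = 90.
Z = 90 is thorium, so the daughter is thorium-232.

Th-232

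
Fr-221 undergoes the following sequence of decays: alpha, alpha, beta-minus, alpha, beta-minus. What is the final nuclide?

Bi-209

Start: (A, Z) = (221, 87).
After α: (217, 85).
After α: (213, 83).
After β⁻: (213, 84).
After α: (209, 82).
After β⁻: (209, 83).
Z = 83 is bismuth.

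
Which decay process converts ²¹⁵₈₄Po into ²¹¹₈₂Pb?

alpha decay

ΔA = 211 − 215 = -4; ΔZ = 82 − 84 = -2.
A drops by 4 and Z drops by 2 — the signature of alpha emission.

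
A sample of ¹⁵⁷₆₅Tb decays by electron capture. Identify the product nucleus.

Gd-157

Electron capture: mass number changes by +0, atomic number by -1.
A: 157 = 157; Z: 65 − 1 = 64.
Z = 64 is gadolinium, so the daughter is ¹⁵⁷₆₄Gd.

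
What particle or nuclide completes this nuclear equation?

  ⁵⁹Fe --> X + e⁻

Co-59

Conserve mass number: 59 = A + 0, so A = 59.
Conserve atomic number: 26 = Z − 1, so Z = 27.
Z = 27 is cobalt, so the species is ⁵⁹Co.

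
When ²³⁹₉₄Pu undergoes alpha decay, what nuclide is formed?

Alpha decay: mass number changes by -4, atomic number by -2.
A: 239 − 4 = 235; Z: 94 − 2 = 92.
Z = 92 is uranium, so the daughter is ²³⁵₉₂U.

U-235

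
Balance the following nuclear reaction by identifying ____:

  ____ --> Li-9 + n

Conserve mass number: A = 9 + 1, so A = 10.
Conserve atomic number: Z = 3 + 0, so Z = 3.
Z = 3 is lithium, so the species is Li-10.

Li-10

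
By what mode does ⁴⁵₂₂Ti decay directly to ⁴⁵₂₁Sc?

beta-plus decay or electron capture

ΔA = 45 − 45 = 0; ΔZ = 21 − 22 = -1.
A is unchanged and Z drops by 1 — a proton has become a neutron (β⁺ emission or electron capture).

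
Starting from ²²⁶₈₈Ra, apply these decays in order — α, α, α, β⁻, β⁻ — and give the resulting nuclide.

Start: (A, Z) = (226, 88).
After α: (222, 86).
After α: (218, 84).
After α: (214, 82).
After β⁻: (214, 83).
After β⁻: (214, 84).
Z = 84 is polonium.

Po-214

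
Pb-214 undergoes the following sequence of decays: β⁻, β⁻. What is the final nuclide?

Start: (A, Z) = (214, 82).
After β⁻: (214, 83).
After β⁻: (214, 84).
Z = 84 is polonium.

Po-214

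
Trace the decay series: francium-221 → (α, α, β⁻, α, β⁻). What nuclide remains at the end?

Bi-209

Start: (A, Z) = (221, 87).
After α: (217, 85).
After α: (213, 83).
After β⁻: (213, 84).
After α: (209, 82).
After β⁻: (209, 83).
Z = 83 is bismuth.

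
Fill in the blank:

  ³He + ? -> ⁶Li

triton

Conserve mass number: 3 + A = 6, so A = 3.
Conserve atomic number: 2 + Z = 3, so Z = 1.
A = 3 and Z = 1 is ³H — a triton.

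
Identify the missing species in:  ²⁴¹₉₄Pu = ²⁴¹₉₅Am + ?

Conserve mass number: 241 = 241 + A, so A = 0.
Conserve atomic number: 94 = 95 + Z, so Z = -1.
A = 0 and Z = -1 is ⁰₋₁e — a beta-minus particle.

beta-minus particle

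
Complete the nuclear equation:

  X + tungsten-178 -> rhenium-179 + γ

Conserve mass number: A + 178 = 179 + 0, so A = 1.
Conserve atomic number: Z + 74 = 75 + 0, so Z = 1.
A = 1 and Z = 1 is hydrogen-1 — a proton.

proton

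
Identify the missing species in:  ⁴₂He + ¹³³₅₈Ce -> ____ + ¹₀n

Nd-136

Conserve mass number: 4 + 133 = A + 1, so A = 136.
Conserve atomic number: 2 + 58 = Z + 0, so Z = 60.
Z = 60 is neodymium, so the species is ¹³⁶₆₀Nd.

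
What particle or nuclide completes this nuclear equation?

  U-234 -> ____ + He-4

Th-230

Conserve mass number: 234 = A + 4, so A = 230.
Conserve atomic number: 92 = Z + 2, so Z = 90.
Z = 90 is thorium, so the species is Th-230.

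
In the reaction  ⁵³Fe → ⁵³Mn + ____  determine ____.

positron

Conserve mass number: 53 = 53 + A, so A = 0.
Conserve atomic number: 26 = 25 + Z, so Z = 1.
A = 0 and Z = 1 is e⁺ — a positron.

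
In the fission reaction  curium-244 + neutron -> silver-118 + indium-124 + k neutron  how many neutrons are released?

Conserve mass number: 245 = 118 + 124 + k, so k = 245 − 242 = 3.
Check atomic number: 96 = 47 + 49 + 0 = 96. ✓

3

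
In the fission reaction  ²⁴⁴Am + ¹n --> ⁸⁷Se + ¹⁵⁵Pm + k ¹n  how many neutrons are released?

Conserve mass number: 245 = 87 + 155 + k, so k = 245 − 242 = 3.
Check atomic number: 95 = 34 + 61 + 0 = 95. ✓

3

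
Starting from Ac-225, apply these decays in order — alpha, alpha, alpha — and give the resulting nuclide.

Start: (A, Z) = (225, 89).
After α: (221, 87).
After α: (217, 85).
After α: (213, 83).
Z = 83 is bismuth.

Bi-213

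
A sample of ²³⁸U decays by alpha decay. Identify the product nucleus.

Th-234

Alpha decay: mass number changes by -4, atomic number by -2.
A: 238 − 4 = 234; Z: 92 − 2 = 90.
Z = 90 is thorium, so the daughter is ²³⁴Th.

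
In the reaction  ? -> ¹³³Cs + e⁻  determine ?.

Conserve mass number: A = 133 + 0, so A = 133.
Conserve atomic number: Z = 55 − 1, so Z = 54.
Z = 54 is xenon, so the species is ¹³³Xe.

Xe-133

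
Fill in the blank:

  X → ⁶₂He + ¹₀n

Conserve mass number: A = 6 + 1, so A = 7.
Conserve atomic number: Z = 2 + 0, so Z = 2.
Z = 2 is helium, so the species is ⁷₂He.

He-7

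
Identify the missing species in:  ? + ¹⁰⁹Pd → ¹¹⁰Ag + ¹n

deuteron

Conserve mass number: A + 109 = 110 + 1, so A = 2.
Conserve atomic number: Z + 46 = 47 + 0, so Z = 1.
A = 2 and Z = 1 is ²H — a deuteron.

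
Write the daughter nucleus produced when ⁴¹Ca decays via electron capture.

Electron capture: mass number changes by +0, atomic number by -1.
A: 41 = 41; Z: 20 − 1 = 19.
Z = 19 is potassium, so the daughter is ⁴¹K.

K-41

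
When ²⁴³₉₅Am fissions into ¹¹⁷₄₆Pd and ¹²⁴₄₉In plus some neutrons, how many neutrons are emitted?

Conserve mass number: 243 = 117 + 124 + k, so k = 243 − 241 = 2.
Check atomic number: 95 = 46 + 49 + 0 = 95. ✓

2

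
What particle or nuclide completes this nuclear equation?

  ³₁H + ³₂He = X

Li-6

Conserve mass number: 3 + 3 = A, so A = 6.
Conserve atomic number: 1 + 2 = Z, so Z = 3.
Z = 3 is lithium, so the species is ⁶₃Li.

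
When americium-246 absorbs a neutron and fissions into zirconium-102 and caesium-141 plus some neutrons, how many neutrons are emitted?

Conserve mass number: 247 = 102 + 141 + k, so k = 247 − 243 = 4.
Check atomic number: 95 = 40 + 55 + 0 = 95. ✓

4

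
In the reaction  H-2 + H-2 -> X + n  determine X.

Conserve mass number: 2 + 2 = A + 1, so A = 3.
Conserve atomic number: 1 + 1 = Z + 0, so Z = 2.
Z = 2 is helium, so the species is He-3.

He-3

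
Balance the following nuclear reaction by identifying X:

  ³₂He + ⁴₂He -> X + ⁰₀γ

Conserve mass number: 3 + 4 = A + 0, so A = 7.
Conserve atomic number: 2 + 2 = Z + 0, so Z = 4.
Z = 4 is beryllium, so the species is ⁷₄Be.

Be-7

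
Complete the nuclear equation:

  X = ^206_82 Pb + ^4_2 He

Po-210

Conserve mass number: A = 206 + 4, so A = 210.
Conserve atomic number: Z = 82 + 2, so Z = 84.
Z = 84 is polonium, so the species is ^210_84 Po.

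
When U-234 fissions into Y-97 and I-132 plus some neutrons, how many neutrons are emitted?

5

Conserve mass number: 234 = 97 + 132 + k, so k = 234 − 229 = 5.
Check atomic number: 92 = 39 + 53 + 0 = 92. ✓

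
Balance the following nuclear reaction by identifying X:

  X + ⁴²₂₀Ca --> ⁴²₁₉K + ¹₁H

Conserve mass number: A + 42 = 42 + 1, so A = 1.
Conserve atomic number: Z + 20 = 19 + 1, so Z = 0.
A = 1 and Z = 0 is ¹₀n — a neutron.

neutron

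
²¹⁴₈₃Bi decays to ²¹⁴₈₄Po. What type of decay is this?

ΔA = 214 − 214 = 0; ΔZ = 84 − 83 = +1.
A is unchanged and Z rises by 1 — a neutron has become a proton (β⁻ decay).

beta-minus decay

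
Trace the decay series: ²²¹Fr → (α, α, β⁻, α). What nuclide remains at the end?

Pb-209

Start: (A, Z) = (221, 87).
After α: (217, 85).
After α: (213, 83).
After β⁻: (213, 84).
After α: (209, 82).
Z = 82 is lead.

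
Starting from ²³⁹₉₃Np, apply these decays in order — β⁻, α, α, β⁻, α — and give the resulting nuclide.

Ac-227

Start: (A, Z) = (239, 93).
After β⁻: (239, 94).
After α: (235, 92).
After α: (231, 90).
After β⁻: (231, 91).
After α: (227, 89).
Z = 89 is actinium.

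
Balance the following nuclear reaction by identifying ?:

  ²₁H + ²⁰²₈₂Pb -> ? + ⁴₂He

Conserve mass number: 2 + 202 = A + 4, so A = 200.
Conserve atomic number: 1 + 82 = Z + 2, so Z = 81.
Z = 81 is thallium, so the species is ²⁰⁰₈₁Tl.

Tl-200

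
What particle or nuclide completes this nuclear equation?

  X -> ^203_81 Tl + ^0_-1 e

Conserve mass number: A = 203 + 0, so A = 203.
Conserve atomic number: Z = 81 − 1, so Z = 80.
Z = 80 is mercury, so the species is ^203_80 Hg.

Hg-203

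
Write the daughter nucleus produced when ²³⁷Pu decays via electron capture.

Np-237

Electron capture: mass number changes by +0, atomic number by -1.
A: 237 = 237; Z: 94 − 1 = 93.
Z = 93 is neptunium, so the daughter is ²³⁷Np.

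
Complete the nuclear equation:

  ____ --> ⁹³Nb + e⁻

Zr-93

Conserve mass number: A = 93 + 0, so A = 93.
Conserve atomic number: Z = 41 − 1, so Z = 40.
Z = 40 is zirconium, so the species is ⁹³Zr.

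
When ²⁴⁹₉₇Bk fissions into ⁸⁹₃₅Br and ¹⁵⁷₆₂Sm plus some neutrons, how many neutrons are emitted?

Conserve mass number: 249 = 89 + 157 + k, so k = 249 − 246 = 3.
Check atomic number: 97 = 35 + 62 + 0 = 97. ✓

3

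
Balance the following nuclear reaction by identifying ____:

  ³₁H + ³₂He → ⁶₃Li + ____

gamma ray

Conserve mass number: 3 + 3 = 6 + A, so A = 0.
Conserve atomic number: 1 + 2 = 3 + Z, so Z = 0.
A = 0 and Z = 0 is ⁰₀γ — a gamma ray.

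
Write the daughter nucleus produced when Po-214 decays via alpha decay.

Alpha decay: mass number changes by -4, atomic number by -2.
A: 214 − 4 = 210; Z: 84 − 2 = 82.
Z = 82 is lead, so the daughter is Pb-210.

Pb-210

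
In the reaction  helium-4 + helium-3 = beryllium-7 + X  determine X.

gamma ray

Conserve mass number: 4 + 3 = 7 + A, so A = 0.
Conserve atomic number: 2 + 2 = 4 + Z, so Z = 0.
A = 0 and Z = 0 is γ — a gamma ray.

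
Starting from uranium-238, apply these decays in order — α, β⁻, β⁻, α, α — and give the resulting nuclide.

Ra-226

Start: (A, Z) = (238, 92).
After α: (234, 90).
After β⁻: (234, 91).
After β⁻: (234, 92).
After α: (230, 90).
After α: (226, 88).
Z = 88 is radium.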